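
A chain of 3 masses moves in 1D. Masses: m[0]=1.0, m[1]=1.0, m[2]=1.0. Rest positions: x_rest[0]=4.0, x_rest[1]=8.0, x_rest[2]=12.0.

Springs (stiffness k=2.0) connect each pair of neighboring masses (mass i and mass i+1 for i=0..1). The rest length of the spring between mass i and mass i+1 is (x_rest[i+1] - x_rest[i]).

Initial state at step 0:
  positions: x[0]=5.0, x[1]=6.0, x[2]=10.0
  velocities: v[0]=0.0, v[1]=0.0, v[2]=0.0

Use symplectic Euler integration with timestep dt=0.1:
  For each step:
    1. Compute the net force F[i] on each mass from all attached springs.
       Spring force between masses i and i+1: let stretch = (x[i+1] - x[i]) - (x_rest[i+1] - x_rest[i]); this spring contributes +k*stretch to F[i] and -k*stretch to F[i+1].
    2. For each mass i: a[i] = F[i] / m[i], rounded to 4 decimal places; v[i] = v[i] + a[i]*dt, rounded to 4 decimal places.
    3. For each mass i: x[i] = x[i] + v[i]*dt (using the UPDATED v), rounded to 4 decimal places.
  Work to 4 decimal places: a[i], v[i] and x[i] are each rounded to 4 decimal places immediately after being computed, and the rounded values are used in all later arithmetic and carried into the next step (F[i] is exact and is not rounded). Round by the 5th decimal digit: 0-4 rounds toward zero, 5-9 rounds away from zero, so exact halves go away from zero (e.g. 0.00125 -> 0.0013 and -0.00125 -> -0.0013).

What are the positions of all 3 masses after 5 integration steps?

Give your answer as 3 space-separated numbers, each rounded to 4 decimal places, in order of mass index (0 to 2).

Answer: 4.1807 6.7799 10.0393

Derivation:
Step 0: x=[5.0000 6.0000 10.0000] v=[0.0000 0.0000 0.0000]
Step 1: x=[4.9400 6.0600 10.0000] v=[-0.6000 0.6000 0.0000]
Step 2: x=[4.8224 6.1764 10.0012] v=[-1.1760 1.1640 0.0120]
Step 3: x=[4.6519 6.3422 10.0059] v=[-1.7052 1.6582 0.0470]
Step 4: x=[4.4352 6.5475 10.0173] v=[-2.1671 2.0529 0.1143]
Step 5: x=[4.1807 6.7799 10.0393] v=[-2.5446 2.3244 0.2203]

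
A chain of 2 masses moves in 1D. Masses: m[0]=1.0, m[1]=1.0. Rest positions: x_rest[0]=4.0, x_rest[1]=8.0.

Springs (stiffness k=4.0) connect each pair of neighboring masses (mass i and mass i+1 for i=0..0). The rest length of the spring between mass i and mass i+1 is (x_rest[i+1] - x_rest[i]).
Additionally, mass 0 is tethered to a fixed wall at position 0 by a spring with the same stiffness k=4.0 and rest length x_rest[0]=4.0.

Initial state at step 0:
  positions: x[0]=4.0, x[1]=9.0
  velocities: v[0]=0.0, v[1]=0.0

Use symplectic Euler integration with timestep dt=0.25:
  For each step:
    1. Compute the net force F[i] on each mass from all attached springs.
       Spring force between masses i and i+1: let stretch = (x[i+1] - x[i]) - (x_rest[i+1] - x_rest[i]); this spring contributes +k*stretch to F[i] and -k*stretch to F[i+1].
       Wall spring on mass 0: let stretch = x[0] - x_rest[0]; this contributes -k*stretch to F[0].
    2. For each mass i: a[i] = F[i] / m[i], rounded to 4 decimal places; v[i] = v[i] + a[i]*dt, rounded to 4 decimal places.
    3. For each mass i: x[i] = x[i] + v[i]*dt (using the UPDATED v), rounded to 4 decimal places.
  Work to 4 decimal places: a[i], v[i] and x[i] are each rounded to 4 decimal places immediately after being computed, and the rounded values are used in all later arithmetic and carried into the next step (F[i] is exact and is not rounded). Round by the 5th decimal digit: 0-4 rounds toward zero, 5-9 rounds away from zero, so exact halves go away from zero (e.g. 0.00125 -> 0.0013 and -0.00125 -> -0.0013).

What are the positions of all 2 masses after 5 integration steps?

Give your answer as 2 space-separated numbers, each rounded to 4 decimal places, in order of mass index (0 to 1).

Step 0: x=[4.0000 9.0000] v=[0.0000 0.0000]
Step 1: x=[4.2500 8.7500] v=[1.0000 -1.0000]
Step 2: x=[4.5625 8.3750] v=[1.2500 -1.5000]
Step 3: x=[4.6875 8.0469] v=[0.5000 -1.3125]
Step 4: x=[4.4805 7.8789] v=[-0.8281 -0.6719]
Step 5: x=[4.0030 7.8613] v=[-1.9102 -0.0703]

Answer: 4.0030 7.8613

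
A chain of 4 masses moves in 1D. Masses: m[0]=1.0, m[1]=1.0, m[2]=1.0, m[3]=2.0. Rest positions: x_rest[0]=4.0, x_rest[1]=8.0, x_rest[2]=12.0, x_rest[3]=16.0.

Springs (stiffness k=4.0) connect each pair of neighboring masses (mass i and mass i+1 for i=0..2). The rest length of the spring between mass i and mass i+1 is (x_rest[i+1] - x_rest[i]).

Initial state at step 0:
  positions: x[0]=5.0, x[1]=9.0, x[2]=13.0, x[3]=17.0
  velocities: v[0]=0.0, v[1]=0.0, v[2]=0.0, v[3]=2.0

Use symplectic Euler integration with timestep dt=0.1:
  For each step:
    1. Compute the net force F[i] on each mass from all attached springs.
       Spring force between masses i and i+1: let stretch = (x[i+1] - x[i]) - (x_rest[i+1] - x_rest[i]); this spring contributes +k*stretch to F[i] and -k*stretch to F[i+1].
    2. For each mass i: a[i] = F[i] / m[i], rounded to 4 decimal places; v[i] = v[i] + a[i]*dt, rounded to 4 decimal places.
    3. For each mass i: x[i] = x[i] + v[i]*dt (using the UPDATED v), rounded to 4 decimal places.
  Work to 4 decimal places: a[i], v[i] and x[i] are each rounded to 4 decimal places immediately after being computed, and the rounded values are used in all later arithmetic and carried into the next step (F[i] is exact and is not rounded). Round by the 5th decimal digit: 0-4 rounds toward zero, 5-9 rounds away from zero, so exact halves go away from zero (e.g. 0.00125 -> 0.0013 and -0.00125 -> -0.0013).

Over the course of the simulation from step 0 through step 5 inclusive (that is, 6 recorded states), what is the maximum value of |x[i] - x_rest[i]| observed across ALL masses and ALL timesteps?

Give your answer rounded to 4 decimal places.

Step 0: x=[5.0000 9.0000 13.0000 17.0000] v=[0.0000 0.0000 0.0000 2.0000]
Step 1: x=[5.0000 9.0000 13.0000 17.2000] v=[0.0000 0.0000 0.0000 2.0000]
Step 2: x=[5.0000 9.0000 13.0080 17.3960] v=[0.0000 0.0000 0.0800 1.9600]
Step 3: x=[5.0000 9.0003 13.0312 17.5842] v=[0.0000 0.0032 0.2320 1.8824]
Step 4: x=[5.0000 9.0018 13.0753 17.7614] v=[0.0001 0.0154 0.4408 1.7718]
Step 5: x=[5.0001 9.0062 13.1439 17.9249] v=[0.0008 0.0441 0.6858 1.6346]
Max displacement = 1.9249

Answer: 1.9249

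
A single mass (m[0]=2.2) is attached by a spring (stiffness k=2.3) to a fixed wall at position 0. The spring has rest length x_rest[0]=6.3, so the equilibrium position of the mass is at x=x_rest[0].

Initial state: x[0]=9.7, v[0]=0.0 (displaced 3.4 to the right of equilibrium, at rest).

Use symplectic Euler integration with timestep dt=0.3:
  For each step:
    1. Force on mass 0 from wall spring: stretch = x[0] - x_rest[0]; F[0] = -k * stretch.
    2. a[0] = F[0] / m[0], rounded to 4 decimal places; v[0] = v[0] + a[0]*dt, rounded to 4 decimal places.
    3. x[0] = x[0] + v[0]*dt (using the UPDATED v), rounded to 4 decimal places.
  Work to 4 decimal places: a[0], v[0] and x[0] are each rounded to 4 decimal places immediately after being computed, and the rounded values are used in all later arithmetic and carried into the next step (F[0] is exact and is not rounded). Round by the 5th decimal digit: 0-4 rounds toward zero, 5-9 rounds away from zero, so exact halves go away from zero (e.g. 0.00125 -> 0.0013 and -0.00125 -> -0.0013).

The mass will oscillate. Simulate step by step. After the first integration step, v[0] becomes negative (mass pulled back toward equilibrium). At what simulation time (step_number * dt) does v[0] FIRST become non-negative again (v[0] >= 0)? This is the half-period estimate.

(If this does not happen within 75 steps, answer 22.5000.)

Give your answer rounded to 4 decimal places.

Answer: 3.3000

Derivation:
Step 0: x=[9.7000] v=[0.0000]
Step 1: x=[9.3801] v=[-1.0664]
Step 2: x=[8.7704] v=[-2.0324]
Step 3: x=[7.9282] v=[-2.8072]
Step 4: x=[6.9328] v=[-3.3179]
Step 5: x=[5.8779] v=[-3.5164]
Step 6: x=[4.8627] v=[-3.3840]
Step 7: x=[3.9827] v=[-2.9332]
Step 8: x=[3.3208] v=[-2.2064]
Step 9: x=[2.9392] v=[-1.2720]
Step 10: x=[2.8738] v=[-0.2179]
Step 11: x=[3.1308] v=[0.8567]
First v>=0 after going negative at step 11, time=3.3000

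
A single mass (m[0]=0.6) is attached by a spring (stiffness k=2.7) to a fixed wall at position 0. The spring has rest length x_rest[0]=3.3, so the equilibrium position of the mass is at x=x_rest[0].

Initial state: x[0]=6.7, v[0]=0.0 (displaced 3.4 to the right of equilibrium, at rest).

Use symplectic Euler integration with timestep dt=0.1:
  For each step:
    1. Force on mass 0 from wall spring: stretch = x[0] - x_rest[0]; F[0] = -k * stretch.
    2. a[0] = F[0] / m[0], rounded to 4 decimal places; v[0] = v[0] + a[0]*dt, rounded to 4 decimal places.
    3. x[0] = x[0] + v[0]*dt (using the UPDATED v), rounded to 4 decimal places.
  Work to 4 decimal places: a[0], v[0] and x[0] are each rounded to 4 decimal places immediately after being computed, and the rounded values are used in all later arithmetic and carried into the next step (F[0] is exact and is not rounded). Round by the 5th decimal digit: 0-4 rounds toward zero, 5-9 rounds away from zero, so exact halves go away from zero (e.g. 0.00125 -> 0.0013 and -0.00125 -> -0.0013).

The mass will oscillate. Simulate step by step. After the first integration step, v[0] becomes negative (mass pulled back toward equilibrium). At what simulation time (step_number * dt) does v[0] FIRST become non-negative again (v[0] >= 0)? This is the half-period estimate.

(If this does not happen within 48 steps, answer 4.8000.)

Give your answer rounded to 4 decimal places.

Answer: 1.5000

Derivation:
Step 0: x=[6.7000] v=[0.0000]
Step 1: x=[6.5470] v=[-1.5300]
Step 2: x=[6.2479] v=[-2.9912]
Step 3: x=[5.8161] v=[-4.3178]
Step 4: x=[5.2711] v=[-5.4501]
Step 5: x=[4.6374] v=[-6.3371]
Step 6: x=[3.9435] v=[-6.9389]
Step 7: x=[3.2207] v=[-7.2285]
Step 8: x=[2.5014] v=[-7.1928]
Step 9: x=[1.8181] v=[-6.8334]
Step 10: x=[1.2015] v=[-6.1665]
Step 11: x=[0.6793] v=[-5.2222]
Step 12: x=[0.2750] v=[-4.0429]
Step 13: x=[0.0068] v=[-2.6817]
Step 14: x=[-0.1132] v=[-1.1998]
Step 15: x=[-0.0796] v=[0.3361]
First v>=0 after going negative at step 15, time=1.5000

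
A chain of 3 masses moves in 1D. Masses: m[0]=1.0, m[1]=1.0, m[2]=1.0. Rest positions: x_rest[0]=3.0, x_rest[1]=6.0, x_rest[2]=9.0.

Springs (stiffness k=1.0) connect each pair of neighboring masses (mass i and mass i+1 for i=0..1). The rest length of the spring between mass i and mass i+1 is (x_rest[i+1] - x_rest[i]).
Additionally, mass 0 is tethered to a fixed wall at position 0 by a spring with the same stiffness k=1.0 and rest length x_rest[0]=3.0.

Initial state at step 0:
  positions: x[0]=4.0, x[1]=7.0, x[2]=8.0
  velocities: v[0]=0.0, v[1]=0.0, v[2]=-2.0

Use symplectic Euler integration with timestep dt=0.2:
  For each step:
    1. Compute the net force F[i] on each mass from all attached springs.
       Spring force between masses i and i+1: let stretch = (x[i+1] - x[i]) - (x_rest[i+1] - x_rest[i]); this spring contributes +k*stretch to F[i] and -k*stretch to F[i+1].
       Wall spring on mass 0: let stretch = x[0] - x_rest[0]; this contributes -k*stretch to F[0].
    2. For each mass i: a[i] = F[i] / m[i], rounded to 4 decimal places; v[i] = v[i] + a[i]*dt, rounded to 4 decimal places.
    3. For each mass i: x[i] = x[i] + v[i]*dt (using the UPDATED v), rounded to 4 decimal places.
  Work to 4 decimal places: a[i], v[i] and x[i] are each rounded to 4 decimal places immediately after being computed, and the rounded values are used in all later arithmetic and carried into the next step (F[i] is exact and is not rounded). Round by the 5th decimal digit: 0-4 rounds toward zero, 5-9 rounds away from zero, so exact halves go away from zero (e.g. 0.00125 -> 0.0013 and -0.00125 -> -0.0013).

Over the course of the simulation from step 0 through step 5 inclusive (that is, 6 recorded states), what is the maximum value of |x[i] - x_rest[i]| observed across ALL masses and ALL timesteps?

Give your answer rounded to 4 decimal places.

Step 0: x=[4.0000 7.0000 8.0000] v=[0.0000 0.0000 -2.0000]
Step 1: x=[3.9600 6.9200 7.6800] v=[-0.2000 -0.4000 -1.6000]
Step 2: x=[3.8800 6.7520 7.4496] v=[-0.4000 -0.8400 -1.1520]
Step 3: x=[3.7597 6.4970 7.3113] v=[-0.6016 -1.2749 -0.6915]
Step 4: x=[3.5985 6.1651 7.2604] v=[-0.8061 -1.6595 -0.2544]
Step 5: x=[3.3960 5.7743 7.2857] v=[-1.0125 -1.9538 0.1265]
Max displacement = 1.7396

Answer: 1.7396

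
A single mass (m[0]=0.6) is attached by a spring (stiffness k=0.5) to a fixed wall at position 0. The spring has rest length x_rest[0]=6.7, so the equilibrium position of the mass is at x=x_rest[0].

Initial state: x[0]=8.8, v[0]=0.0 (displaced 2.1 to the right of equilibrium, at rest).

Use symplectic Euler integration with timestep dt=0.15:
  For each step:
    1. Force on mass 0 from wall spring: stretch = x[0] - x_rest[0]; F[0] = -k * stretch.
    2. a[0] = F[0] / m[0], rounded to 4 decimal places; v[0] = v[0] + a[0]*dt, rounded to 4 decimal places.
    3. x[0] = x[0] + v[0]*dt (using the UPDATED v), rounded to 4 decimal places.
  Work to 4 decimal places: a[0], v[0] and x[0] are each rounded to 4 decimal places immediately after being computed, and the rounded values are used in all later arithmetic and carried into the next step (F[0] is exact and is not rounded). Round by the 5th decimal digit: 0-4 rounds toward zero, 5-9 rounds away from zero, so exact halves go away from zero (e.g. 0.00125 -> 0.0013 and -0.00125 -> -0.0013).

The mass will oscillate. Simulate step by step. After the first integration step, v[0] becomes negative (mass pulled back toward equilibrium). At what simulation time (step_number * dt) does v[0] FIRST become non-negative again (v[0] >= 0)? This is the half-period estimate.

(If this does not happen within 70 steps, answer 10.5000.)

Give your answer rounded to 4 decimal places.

Answer: 3.4500

Derivation:
Step 0: x=[8.8000] v=[0.0000]
Step 1: x=[8.7606] v=[-0.2625]
Step 2: x=[8.6826] v=[-0.5201]
Step 3: x=[8.5674] v=[-0.7679]
Step 4: x=[8.4172] v=[-1.0013]
Step 5: x=[8.2348] v=[-1.2160]
Step 6: x=[8.0236] v=[-1.4079]
Step 7: x=[7.7876] v=[-1.5734]
Step 8: x=[7.5312] v=[-1.7093]
Step 9: x=[7.2592] v=[-1.8132]
Step 10: x=[6.9767] v=[-1.8831]
Step 11: x=[6.6890] v=[-1.9177]
Step 12: x=[6.4016] v=[-1.9163]
Step 13: x=[6.1198] v=[-1.8790]
Step 14: x=[5.8488] v=[-1.8065]
Step 15: x=[5.5938] v=[-1.7001]
Step 16: x=[5.3595] v=[-1.5618]
Step 17: x=[5.1504] v=[-1.3942]
Step 18: x=[4.9703] v=[-1.2005]
Step 19: x=[4.8227] v=[-0.9843]
Step 20: x=[4.7103] v=[-0.7496]
Step 21: x=[4.6352] v=[-0.5009]
Step 22: x=[4.5988] v=[-0.2428]
Step 23: x=[4.6018] v=[0.0199]
First v>=0 after going negative at step 23, time=3.4500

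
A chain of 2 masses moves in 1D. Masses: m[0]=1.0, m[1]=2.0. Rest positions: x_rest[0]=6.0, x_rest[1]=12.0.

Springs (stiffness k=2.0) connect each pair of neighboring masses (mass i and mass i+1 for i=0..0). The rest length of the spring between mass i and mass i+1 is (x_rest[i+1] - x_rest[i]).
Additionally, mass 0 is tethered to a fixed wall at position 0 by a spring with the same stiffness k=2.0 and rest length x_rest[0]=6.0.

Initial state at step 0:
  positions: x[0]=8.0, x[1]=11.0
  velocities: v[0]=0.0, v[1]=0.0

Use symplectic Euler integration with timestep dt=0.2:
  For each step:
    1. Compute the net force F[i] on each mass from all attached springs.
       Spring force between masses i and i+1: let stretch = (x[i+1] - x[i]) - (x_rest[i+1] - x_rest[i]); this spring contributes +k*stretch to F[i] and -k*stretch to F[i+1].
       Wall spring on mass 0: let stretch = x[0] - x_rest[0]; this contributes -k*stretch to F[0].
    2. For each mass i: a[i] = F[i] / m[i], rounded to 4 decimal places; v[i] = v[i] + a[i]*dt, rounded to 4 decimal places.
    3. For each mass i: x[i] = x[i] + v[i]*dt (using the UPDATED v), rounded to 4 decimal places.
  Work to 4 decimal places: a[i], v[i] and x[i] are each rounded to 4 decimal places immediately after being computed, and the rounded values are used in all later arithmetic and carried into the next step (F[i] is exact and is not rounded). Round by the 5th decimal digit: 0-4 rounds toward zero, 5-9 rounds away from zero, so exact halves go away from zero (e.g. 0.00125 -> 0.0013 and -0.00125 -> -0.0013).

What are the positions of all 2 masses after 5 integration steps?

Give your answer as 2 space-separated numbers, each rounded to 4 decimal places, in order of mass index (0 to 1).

Answer: 4.2213 12.1717

Derivation:
Step 0: x=[8.0000 11.0000] v=[0.0000 0.0000]
Step 1: x=[7.6000 11.1200] v=[-2.0000 0.6000]
Step 2: x=[6.8736 11.3392] v=[-3.6320 1.0960]
Step 3: x=[5.9546 11.6198] v=[-4.5952 1.4029]
Step 4: x=[5.0124 11.9138] v=[-4.7110 1.4699]
Step 5: x=[4.2213 12.1717] v=[-3.9554 1.2896]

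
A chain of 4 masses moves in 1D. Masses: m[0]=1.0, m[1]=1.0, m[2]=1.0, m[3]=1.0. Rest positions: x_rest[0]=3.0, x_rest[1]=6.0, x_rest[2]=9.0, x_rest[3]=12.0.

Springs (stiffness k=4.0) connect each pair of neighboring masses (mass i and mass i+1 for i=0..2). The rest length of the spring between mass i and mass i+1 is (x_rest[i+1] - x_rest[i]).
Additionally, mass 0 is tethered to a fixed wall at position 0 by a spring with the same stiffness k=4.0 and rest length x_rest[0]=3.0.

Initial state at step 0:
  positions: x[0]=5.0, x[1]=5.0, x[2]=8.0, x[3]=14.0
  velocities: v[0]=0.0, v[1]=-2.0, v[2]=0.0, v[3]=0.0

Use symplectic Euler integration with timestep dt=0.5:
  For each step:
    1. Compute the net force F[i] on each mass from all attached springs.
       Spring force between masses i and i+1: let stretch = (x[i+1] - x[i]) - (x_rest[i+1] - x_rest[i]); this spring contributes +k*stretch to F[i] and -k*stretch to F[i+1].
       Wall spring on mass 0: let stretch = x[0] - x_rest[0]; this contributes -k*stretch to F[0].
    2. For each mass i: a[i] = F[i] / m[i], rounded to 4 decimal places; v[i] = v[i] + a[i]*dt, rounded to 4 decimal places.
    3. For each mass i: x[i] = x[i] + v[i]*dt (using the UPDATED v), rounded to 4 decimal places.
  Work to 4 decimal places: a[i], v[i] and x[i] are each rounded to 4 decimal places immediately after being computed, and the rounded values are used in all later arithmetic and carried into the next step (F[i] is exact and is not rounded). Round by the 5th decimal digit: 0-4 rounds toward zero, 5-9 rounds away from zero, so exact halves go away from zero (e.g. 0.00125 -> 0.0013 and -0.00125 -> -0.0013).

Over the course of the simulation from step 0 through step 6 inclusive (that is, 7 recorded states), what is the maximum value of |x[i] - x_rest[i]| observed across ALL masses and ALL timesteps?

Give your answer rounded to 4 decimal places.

Answer: 3.0000

Derivation:
Step 0: x=[5.0000 5.0000 8.0000 14.0000] v=[0.0000 -2.0000 0.0000 0.0000]
Step 1: x=[0.0000 7.0000 11.0000 11.0000] v=[-10.0000 4.0000 6.0000 -6.0000]
Step 2: x=[2.0000 6.0000 10.0000 11.0000] v=[4.0000 -2.0000 -2.0000 0.0000]
Step 3: x=[6.0000 5.0000 6.0000 13.0000] v=[8.0000 -2.0000 -8.0000 4.0000]
Step 4: x=[3.0000 6.0000 8.0000 11.0000] v=[-6.0000 2.0000 4.0000 -4.0000]
Step 5: x=[0.0000 6.0000 11.0000 9.0000] v=[-6.0000 0.0000 6.0000 -4.0000]
Step 6: x=[3.0000 5.0000 7.0000 12.0000] v=[6.0000 -2.0000 -8.0000 6.0000]
Max displacement = 3.0000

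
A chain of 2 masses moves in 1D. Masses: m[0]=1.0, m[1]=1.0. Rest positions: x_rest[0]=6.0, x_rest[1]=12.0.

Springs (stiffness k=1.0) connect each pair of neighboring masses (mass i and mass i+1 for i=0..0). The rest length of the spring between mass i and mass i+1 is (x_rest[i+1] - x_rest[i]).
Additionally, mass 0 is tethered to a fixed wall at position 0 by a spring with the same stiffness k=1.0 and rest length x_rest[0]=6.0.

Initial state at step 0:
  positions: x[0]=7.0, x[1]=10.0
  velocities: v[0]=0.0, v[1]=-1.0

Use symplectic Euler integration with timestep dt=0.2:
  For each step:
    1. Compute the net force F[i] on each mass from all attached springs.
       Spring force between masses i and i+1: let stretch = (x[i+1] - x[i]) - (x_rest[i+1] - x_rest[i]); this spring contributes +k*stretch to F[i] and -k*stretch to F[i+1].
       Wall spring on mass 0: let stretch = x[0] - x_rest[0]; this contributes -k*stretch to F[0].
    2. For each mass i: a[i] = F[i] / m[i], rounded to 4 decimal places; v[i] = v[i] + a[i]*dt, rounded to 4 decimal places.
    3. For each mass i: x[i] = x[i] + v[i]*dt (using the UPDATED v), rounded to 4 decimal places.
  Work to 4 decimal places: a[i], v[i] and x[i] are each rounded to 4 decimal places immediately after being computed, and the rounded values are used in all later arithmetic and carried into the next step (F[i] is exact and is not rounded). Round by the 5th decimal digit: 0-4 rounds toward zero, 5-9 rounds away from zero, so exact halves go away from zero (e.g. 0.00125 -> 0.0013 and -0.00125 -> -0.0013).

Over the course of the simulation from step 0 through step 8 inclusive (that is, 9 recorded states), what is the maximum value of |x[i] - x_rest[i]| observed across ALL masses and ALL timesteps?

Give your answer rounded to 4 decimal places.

Answer: 2.2923

Derivation:
Step 0: x=[7.0000 10.0000] v=[0.0000 -1.0000]
Step 1: x=[6.8400 9.9200] v=[-0.8000 -0.4000]
Step 2: x=[6.5296 9.9568] v=[-1.5520 0.1840]
Step 3: x=[6.0951 10.0965] v=[-2.1725 0.6986]
Step 4: x=[5.5769 10.3162] v=[-2.5912 1.0983]
Step 5: x=[5.0252 10.5863] v=[-2.7587 1.3504]
Step 6: x=[4.4949 10.8739] v=[-2.6515 1.4382]
Step 7: x=[4.0400 11.1464] v=[-2.2747 1.3624]
Step 8: x=[3.7077 11.3746] v=[-1.6614 1.1411]
Max displacement = 2.2923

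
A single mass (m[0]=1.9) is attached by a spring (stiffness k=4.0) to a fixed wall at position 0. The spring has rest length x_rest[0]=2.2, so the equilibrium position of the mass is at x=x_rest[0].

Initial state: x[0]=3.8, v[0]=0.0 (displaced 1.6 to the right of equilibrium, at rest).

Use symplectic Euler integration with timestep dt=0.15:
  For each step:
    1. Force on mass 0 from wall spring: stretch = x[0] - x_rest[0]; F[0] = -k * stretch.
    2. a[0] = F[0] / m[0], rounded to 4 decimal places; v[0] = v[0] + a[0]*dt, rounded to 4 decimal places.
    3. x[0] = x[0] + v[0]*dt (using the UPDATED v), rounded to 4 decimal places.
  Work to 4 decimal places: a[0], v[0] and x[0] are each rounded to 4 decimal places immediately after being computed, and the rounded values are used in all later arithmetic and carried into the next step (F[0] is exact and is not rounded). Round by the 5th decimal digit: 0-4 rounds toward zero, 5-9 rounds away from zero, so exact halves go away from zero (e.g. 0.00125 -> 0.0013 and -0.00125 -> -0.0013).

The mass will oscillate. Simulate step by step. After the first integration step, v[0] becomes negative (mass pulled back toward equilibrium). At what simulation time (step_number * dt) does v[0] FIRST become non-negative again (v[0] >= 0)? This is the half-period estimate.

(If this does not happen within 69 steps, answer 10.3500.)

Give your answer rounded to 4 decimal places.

Answer: 2.2500

Derivation:
Step 0: x=[3.8000] v=[0.0000]
Step 1: x=[3.7242] v=[-0.5053]
Step 2: x=[3.5762] v=[-0.9866]
Step 3: x=[3.3630] v=[-1.4212]
Step 4: x=[3.0947] v=[-1.7885]
Step 5: x=[2.7841] v=[-2.0710]
Step 6: x=[2.4458] v=[-2.2555]
Step 7: x=[2.0958] v=[-2.3331]
Step 8: x=[1.7508] v=[-2.3002]
Step 9: x=[1.4271] v=[-2.1583]
Step 10: x=[1.1400] v=[-1.9142]
Step 11: x=[0.9031] v=[-1.5795]
Step 12: x=[0.7276] v=[-1.1700]
Step 13: x=[0.6219] v=[-0.7050]
Step 14: x=[0.5909] v=[-0.2067]
Step 15: x=[0.6361] v=[0.3014]
First v>=0 after going negative at step 15, time=2.2500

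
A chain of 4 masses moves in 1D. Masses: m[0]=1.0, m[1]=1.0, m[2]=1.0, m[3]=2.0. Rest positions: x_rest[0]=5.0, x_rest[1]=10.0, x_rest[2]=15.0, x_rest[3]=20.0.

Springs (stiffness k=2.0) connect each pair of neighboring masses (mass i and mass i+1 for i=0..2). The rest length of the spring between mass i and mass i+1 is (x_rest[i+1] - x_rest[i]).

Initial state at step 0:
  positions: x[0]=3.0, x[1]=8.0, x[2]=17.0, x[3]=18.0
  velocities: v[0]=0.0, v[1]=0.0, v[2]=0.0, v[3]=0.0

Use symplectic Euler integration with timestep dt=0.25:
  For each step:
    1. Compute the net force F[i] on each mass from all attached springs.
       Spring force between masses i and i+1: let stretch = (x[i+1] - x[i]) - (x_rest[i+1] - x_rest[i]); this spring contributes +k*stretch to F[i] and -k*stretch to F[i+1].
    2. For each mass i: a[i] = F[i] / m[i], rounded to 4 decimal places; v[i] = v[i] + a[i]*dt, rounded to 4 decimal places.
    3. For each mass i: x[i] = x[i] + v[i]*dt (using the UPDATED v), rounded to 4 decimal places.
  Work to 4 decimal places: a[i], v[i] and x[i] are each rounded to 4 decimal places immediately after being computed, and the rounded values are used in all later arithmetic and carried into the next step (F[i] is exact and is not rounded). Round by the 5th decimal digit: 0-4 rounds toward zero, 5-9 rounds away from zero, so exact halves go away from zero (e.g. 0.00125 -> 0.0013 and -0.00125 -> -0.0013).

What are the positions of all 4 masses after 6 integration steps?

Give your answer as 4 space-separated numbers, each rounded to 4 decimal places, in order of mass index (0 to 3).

Step 0: x=[3.0000 8.0000 17.0000 18.0000] v=[0.0000 0.0000 0.0000 0.0000]
Step 1: x=[3.0000 8.5000 16.0000 18.2500] v=[0.0000 2.0000 -4.0000 1.0000]
Step 2: x=[3.0625 9.2500 14.3438 18.6719] v=[0.2500 3.0000 -6.6250 1.6875]
Step 3: x=[3.2735 9.8633 12.5918 19.1358] v=[0.8438 2.4532 -7.0079 1.8555]
Step 4: x=[3.6832 9.9940 11.3168 19.5032] v=[1.6387 0.5226 -5.1002 1.4695]
Step 5: x=[4.2567 9.5012 10.8997 19.6714] v=[2.2941 -1.9714 -1.6684 0.6729]
Step 6: x=[4.8608 8.5276 11.4043 19.6039] v=[2.4164 -3.8944 2.0182 -0.2700]

Answer: 4.8608 8.5276 11.4043 19.6039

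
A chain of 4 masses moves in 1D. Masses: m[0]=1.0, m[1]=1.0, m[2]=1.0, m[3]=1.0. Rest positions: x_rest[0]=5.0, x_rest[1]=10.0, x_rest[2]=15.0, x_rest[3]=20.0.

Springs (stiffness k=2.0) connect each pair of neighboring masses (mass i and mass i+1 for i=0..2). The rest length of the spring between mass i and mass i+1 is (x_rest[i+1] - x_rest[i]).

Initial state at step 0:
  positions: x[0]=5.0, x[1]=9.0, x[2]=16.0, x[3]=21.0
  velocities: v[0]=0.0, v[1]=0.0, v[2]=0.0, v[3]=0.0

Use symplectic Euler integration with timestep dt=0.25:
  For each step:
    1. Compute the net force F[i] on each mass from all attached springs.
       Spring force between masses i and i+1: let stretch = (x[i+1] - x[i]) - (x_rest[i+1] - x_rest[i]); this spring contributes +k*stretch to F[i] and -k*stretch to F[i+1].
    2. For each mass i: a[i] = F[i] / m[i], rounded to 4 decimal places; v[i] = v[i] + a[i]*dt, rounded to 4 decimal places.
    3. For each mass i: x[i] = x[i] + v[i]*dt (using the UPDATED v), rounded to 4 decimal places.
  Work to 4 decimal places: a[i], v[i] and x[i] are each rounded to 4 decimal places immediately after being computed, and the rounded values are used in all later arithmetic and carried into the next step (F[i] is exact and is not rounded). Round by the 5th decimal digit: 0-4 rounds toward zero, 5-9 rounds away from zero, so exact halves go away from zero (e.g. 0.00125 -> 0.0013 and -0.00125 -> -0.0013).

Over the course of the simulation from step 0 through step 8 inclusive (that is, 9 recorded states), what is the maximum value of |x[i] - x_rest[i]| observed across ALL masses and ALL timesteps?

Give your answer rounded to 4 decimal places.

Step 0: x=[5.0000 9.0000 16.0000 21.0000] v=[0.0000 0.0000 0.0000 0.0000]
Step 1: x=[4.8750 9.3750 15.7500 21.0000] v=[-0.5000 1.5000 -1.0000 0.0000]
Step 2: x=[4.6875 9.9844 15.3594 20.9688] v=[-0.7500 2.4375 -1.5625 -0.1250]
Step 3: x=[4.5371 10.6036 14.9981 20.8614] v=[-0.6016 2.4766 -1.4453 -0.4297]
Step 4: x=[4.5200 11.0138 14.8204 20.6461] v=[-0.0684 1.6406 -0.7109 -0.8614]
Step 5: x=[4.6896 11.0881 14.8951 20.3275] v=[0.6785 0.2970 0.2987 -1.2743]
Step 6: x=[5.0341 10.8384 15.1730 19.9549] v=[1.3778 -0.9988 1.1114 -1.4905]
Step 7: x=[5.4791 10.4050 15.5068 19.6095] v=[1.7800 -1.7337 1.3351 -1.3815]
Step 8: x=[5.9149 9.9936 15.7157 19.3763] v=[1.7430 -1.6458 0.8356 -0.9329]
Max displacement = 1.0881

Answer: 1.0881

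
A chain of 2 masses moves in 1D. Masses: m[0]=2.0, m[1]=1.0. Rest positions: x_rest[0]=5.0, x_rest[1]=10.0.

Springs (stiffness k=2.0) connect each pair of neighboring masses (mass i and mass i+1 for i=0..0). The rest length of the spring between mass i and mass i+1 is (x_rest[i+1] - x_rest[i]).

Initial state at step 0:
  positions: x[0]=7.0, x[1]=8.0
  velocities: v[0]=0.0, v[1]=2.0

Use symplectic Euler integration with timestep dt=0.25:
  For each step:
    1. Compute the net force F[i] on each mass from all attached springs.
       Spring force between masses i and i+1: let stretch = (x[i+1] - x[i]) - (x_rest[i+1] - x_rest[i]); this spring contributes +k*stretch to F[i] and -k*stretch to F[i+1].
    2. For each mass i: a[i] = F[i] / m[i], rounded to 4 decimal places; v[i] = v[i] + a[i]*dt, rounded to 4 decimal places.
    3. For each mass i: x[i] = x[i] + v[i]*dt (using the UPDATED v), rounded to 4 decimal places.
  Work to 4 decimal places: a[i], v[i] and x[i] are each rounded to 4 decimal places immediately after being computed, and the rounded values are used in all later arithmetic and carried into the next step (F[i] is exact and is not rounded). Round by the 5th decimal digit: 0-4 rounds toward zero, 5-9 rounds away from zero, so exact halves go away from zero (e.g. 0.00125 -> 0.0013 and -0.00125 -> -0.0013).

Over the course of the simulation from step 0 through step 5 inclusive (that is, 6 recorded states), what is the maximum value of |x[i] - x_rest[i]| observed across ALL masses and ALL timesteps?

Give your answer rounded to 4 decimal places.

Answer: 4.1609

Derivation:
Step 0: x=[7.0000 8.0000] v=[0.0000 2.0000]
Step 1: x=[6.7500 9.0000] v=[-1.0000 4.0000]
Step 2: x=[6.3281 10.3438] v=[-1.6875 5.3750]
Step 3: x=[5.8447 11.8106] v=[-1.9336 5.8672]
Step 4: x=[5.4217 13.1567] v=[-1.6921 5.3843]
Step 5: x=[5.1696 14.1609] v=[-1.0084 4.0168]
Max displacement = 4.1609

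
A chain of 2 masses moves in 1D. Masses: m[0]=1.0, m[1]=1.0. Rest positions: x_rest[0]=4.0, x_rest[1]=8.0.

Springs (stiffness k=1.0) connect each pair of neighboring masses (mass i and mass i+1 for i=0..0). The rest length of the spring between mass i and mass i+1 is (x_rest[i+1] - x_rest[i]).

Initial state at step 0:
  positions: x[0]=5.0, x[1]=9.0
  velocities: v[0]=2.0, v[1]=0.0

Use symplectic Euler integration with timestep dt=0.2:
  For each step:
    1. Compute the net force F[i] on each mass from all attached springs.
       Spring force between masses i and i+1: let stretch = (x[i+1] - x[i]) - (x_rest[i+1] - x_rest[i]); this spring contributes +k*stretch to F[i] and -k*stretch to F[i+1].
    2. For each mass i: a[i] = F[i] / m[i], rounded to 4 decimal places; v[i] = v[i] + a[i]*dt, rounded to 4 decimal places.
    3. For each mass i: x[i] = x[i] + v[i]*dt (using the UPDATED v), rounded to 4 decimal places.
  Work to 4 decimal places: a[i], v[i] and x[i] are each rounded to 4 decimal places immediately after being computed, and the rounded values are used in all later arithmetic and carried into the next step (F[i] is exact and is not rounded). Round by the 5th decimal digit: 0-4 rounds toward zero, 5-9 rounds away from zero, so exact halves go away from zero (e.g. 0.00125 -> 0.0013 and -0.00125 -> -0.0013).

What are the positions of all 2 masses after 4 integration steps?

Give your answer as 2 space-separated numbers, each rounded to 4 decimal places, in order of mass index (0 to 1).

Step 0: x=[5.0000 9.0000] v=[2.0000 0.0000]
Step 1: x=[5.4000 9.0000] v=[2.0000 0.0000]
Step 2: x=[5.7840 9.0160] v=[1.9200 0.0800]
Step 3: x=[6.1373 9.0627] v=[1.7664 0.2336]
Step 4: x=[6.4476 9.1524] v=[1.5515 0.4485]

Answer: 6.4476 9.1524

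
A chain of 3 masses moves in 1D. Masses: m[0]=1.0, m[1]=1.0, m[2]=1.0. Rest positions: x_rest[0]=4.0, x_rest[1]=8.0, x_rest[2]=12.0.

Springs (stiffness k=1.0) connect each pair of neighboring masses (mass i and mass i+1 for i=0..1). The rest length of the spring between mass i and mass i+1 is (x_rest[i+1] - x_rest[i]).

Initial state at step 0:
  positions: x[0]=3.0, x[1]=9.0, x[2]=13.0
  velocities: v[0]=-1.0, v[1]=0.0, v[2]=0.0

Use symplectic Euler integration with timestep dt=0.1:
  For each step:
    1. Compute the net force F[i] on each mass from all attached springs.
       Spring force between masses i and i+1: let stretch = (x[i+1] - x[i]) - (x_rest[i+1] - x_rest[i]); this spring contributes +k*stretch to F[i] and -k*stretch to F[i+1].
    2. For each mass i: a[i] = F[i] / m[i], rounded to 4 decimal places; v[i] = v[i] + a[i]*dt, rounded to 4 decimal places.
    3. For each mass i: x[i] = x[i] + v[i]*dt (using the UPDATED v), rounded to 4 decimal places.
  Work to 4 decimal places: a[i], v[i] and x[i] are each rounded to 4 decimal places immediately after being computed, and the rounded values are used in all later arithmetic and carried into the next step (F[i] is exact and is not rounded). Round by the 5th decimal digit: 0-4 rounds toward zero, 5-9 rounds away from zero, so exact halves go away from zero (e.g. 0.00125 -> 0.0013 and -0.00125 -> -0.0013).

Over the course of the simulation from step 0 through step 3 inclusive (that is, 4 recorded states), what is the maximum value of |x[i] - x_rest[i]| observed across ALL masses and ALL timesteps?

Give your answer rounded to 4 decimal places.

Step 0: x=[3.0000 9.0000 13.0000] v=[-1.0000 0.0000 0.0000]
Step 1: x=[2.9200 8.9800 13.0000] v=[-0.8000 -0.2000 0.0000]
Step 2: x=[2.8606 8.9396 12.9998] v=[-0.5940 -0.4040 -0.0020]
Step 3: x=[2.8220 8.8790 12.9990] v=[-0.3861 -0.6059 -0.0080]
Max displacement = 1.1780

Answer: 1.1780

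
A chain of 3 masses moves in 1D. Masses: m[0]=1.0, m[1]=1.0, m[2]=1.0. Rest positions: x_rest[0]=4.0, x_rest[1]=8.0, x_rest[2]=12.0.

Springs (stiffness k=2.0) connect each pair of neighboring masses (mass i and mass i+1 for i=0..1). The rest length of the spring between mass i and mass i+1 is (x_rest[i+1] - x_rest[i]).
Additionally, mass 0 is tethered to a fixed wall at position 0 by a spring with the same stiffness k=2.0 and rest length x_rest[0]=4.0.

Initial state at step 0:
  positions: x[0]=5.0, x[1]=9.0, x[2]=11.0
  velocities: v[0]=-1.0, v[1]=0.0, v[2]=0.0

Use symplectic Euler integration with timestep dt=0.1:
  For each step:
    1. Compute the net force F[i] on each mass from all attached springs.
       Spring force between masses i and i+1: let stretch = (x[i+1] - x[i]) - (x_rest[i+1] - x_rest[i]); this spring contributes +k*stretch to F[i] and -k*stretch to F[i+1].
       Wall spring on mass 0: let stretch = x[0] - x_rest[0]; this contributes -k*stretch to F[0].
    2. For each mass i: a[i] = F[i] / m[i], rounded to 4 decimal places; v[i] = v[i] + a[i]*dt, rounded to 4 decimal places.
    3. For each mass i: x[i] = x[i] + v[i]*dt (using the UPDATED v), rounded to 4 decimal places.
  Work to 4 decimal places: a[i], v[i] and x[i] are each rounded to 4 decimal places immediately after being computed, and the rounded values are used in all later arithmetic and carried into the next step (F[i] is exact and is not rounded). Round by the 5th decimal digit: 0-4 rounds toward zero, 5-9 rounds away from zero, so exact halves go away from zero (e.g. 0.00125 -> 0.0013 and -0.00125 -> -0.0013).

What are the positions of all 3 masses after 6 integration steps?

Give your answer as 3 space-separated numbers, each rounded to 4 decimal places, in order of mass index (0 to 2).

Step 0: x=[5.0000 9.0000 11.0000] v=[-1.0000 0.0000 0.0000]
Step 1: x=[4.8800 8.9600 11.0400] v=[-1.2000 -0.4000 0.4000]
Step 2: x=[4.7440 8.8800 11.1184] v=[-1.3600 -0.8000 0.7840]
Step 3: x=[4.5958 8.7621 11.2320] v=[-1.4816 -1.1795 1.1363]
Step 4: x=[4.4391 8.6102 11.3762] v=[-1.5675 -1.5188 1.4423]
Step 5: x=[4.2770 8.4302 11.5451] v=[-1.6211 -1.7998 1.6891]
Step 6: x=[4.1124 8.2295 11.7317] v=[-1.6459 -2.0075 1.8661]

Answer: 4.1124 8.2295 11.7317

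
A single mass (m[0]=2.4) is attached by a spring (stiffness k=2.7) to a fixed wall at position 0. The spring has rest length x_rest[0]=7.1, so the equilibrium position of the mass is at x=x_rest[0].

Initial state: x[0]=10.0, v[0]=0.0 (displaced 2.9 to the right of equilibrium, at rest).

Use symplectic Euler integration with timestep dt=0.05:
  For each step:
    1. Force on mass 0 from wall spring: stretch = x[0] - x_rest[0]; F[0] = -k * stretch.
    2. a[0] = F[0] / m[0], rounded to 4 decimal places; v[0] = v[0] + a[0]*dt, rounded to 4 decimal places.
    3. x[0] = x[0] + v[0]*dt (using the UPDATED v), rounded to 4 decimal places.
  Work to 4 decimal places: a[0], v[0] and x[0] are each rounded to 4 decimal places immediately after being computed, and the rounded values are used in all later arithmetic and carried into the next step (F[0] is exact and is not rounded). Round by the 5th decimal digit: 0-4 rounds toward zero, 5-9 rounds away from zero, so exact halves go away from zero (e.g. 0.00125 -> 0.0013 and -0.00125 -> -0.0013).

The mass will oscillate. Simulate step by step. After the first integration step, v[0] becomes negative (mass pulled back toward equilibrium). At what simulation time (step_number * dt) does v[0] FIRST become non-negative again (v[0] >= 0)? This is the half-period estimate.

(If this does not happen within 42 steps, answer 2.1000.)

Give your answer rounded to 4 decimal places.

Answer: 2.1000

Derivation:
Step 0: x=[10.0000] v=[0.0000]
Step 1: x=[9.9918] v=[-0.1631]
Step 2: x=[9.9755] v=[-0.3258]
Step 3: x=[9.9511] v=[-0.4875]
Step 4: x=[9.9187] v=[-0.6479]
Step 5: x=[9.8784] v=[-0.8065]
Step 6: x=[9.8303] v=[-0.9628]
Step 7: x=[9.7745] v=[-1.1164]
Step 8: x=[9.7112] v=[-1.2668]
Step 9: x=[9.6405] v=[-1.4137]
Step 10: x=[9.5627] v=[-1.5566]
Step 11: x=[9.4779] v=[-1.6951]
Step 12: x=[9.3865] v=[-1.8289]
Step 13: x=[9.2886] v=[-1.9575]
Step 14: x=[9.1846] v=[-2.0806]
Step 15: x=[9.0747] v=[-2.1979]
Step 16: x=[8.9593] v=[-2.3090]
Step 17: x=[8.8386] v=[-2.4136]
Step 18: x=[8.7130] v=[-2.5114]
Step 19: x=[8.5829] v=[-2.6021]
Step 20: x=[8.4486] v=[-2.6855]
Step 21: x=[8.3105] v=[-2.7614]
Step 22: x=[8.1690] v=[-2.8295]
Step 23: x=[8.0245] v=[-2.8896]
Step 24: x=[7.8774] v=[-2.9416]
Step 25: x=[7.7281] v=[-2.9853]
Step 26: x=[7.5771] v=[-3.0206]
Step 27: x=[7.4247] v=[-3.0474]
Step 28: x=[7.2714] v=[-3.0657]
Step 29: x=[7.1176] v=[-3.0753]
Step 30: x=[6.9638] v=[-3.0763]
Step 31: x=[6.8104] v=[-3.0686]
Step 32: x=[6.6578] v=[-3.0523]
Step 33: x=[6.5064] v=[-3.0274]
Step 34: x=[6.3567] v=[-2.9940]
Step 35: x=[6.2091] v=[-2.9522]
Step 36: x=[6.0640] v=[-2.9021]
Step 37: x=[5.9218] v=[-2.8438]
Step 38: x=[5.7829] v=[-2.7775]
Step 39: x=[5.6477] v=[-2.7034]
Step 40: x=[5.5166] v=[-2.6217]
Step 41: x=[5.3900] v=[-2.5326]
Step 42: x=[5.2682] v=[-2.4364]
v[0] did not become non-negative within 42 steps; using fallback time=2.1000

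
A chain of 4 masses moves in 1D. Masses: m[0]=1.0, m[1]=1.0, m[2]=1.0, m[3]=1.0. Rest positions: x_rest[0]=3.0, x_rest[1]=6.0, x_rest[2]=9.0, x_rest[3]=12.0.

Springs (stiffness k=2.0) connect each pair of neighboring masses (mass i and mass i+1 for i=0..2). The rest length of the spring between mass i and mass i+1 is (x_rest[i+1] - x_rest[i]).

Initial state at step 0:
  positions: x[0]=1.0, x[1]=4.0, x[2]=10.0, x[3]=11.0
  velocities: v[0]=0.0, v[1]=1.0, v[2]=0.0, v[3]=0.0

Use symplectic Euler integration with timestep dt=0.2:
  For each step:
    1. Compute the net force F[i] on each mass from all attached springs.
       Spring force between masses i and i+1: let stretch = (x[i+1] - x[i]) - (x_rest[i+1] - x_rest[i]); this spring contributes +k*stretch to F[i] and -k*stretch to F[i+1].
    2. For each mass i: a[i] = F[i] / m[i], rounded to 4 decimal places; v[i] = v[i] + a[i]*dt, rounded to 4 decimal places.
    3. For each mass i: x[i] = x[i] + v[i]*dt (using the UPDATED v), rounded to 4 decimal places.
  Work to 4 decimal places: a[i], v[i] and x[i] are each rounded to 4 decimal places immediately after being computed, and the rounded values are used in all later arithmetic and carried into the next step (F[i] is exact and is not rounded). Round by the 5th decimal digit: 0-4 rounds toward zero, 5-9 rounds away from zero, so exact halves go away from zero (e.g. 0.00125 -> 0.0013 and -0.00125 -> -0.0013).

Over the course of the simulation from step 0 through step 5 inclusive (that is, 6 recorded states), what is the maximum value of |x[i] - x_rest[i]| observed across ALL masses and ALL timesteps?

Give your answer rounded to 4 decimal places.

Step 0: x=[1.0000 4.0000 10.0000 11.0000] v=[0.0000 1.0000 0.0000 0.0000]
Step 1: x=[1.0000 4.4400 9.6000 11.1600] v=[0.0000 2.2000 -2.0000 0.8000]
Step 2: x=[1.0352 5.0176 8.9120 11.4352] v=[0.1760 2.8880 -3.4400 1.3760]
Step 3: x=[1.1490 5.5882 8.1143 11.7485] v=[0.5690 2.8528 -3.9885 1.5667]
Step 4: x=[1.3779 6.0057 7.4052 12.0111] v=[1.1447 2.0876 -3.5453 1.3130]
Step 5: x=[1.7371 6.1650 6.9527 12.1452] v=[1.7958 0.7963 -2.2627 0.6706]
Max displacement = 2.0473

Answer: 2.0473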